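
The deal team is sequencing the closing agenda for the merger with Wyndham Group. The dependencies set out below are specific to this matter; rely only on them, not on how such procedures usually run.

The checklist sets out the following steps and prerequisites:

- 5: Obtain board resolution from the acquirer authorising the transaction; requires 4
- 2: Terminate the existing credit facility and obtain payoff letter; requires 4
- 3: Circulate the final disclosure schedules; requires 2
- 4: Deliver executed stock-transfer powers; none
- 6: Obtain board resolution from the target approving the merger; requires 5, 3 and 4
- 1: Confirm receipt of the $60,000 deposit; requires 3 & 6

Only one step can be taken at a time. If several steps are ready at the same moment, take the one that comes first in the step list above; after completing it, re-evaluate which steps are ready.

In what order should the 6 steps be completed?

4, 5, 2, 3, 6, 1

Only 4 has no prerequisites, so it is first.
Now 5 and 2 have their prerequisites met. 5 is listed earlier, so 5 next.
2 needed 4, now all done → 2.
3 needed 2, now all done → 3.
6 is the only step now ready → 6.
1 needed 3 and 6, now all done → 1.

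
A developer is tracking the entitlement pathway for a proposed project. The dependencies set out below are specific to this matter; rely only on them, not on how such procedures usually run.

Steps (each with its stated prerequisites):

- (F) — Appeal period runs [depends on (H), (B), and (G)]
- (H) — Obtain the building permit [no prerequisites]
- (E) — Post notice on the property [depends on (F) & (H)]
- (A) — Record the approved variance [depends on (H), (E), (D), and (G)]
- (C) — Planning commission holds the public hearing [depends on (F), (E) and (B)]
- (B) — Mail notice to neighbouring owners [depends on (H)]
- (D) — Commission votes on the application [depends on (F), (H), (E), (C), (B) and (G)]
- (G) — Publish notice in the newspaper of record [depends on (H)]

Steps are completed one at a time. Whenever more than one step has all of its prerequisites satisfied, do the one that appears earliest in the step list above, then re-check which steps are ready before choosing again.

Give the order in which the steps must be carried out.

(H) → (B) → (G) → (F) → (E) → (C) → (D) → (A)

(H) is the only step with nothing outstanding, so it goes first.
Ready: (B) and (G). (B) is listed earlier → (B).
That leaves (G) as the only ready step → (G).
(F) needed (H), (B) and (G), now all done → (F).
(E) needed (F) and (H), now all done → (E).
That leaves (C) as the only ready step → (C).
(D) needed (F), (H), (E), (C), (B) and (G), now all done → (D).
That leaves (A) as the only ready step → (A).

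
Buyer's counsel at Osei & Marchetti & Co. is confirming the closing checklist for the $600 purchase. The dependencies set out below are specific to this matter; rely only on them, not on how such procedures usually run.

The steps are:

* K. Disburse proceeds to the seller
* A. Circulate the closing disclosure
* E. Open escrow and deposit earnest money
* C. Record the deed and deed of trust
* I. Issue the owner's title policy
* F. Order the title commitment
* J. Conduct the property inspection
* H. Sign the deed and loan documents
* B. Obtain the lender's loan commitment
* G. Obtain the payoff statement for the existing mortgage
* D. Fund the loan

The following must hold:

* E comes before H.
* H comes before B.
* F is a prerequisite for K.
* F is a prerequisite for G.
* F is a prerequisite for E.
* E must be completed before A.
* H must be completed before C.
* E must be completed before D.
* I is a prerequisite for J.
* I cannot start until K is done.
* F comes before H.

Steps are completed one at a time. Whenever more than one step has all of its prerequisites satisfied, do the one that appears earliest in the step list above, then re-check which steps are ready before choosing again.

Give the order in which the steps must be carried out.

F, K, E, A, I, J, H, C, B, G, D

F is the only step with nothing outstanding, so it goes first.
Ready: K, E and G. K is listed earlier → K.
I now also ready, so the ready set is {E, I, G}; E is listed earlier → E.
A, H and D now also ready, so the ready set is {A, I, H, G, D}; A is listed earlier → A.
I, H, G and D are all available; I is listed earlier → I.
J now also ready, so the ready set is {J, H, G, D}; J is listed earlier → J.
H, G and D are all available; H is listed earlier → H.
Ready: C, B, G and D. C is listed earlier → C.
Now B, G and D have their prerequisites met. B is listed earlier, so B next.
Ready: G and D. G is listed earlier → G.
D needed E, now all done → D.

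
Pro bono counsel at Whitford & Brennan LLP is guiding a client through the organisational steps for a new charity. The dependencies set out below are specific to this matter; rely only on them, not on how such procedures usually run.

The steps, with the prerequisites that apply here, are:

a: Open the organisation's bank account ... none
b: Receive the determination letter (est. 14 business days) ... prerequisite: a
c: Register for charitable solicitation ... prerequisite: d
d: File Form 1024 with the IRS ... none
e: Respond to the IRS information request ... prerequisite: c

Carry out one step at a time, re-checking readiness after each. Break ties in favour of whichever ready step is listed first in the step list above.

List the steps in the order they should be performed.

a → b → d → c → e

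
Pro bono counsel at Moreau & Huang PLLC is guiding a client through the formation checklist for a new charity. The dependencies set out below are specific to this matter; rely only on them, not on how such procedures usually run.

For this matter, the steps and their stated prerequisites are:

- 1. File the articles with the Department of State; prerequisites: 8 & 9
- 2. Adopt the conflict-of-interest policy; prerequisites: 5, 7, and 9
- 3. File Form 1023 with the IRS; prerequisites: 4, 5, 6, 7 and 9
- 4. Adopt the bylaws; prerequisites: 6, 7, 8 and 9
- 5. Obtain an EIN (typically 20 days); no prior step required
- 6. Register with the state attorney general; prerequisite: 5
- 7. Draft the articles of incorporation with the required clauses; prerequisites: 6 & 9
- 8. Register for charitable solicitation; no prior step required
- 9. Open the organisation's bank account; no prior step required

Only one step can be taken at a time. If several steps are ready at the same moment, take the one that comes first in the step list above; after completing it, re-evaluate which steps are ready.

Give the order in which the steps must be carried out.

5, 8 and 9 have no prerequisites; 5 is listed earlier, so 5 is first.
6 now also ready, so the ready set is {6, 8, 9}; 6 is listed earlier → 6.
Ready: 8 and 9. 8 is listed earlier → 8.
Next only 9 has its prerequisites met → 9.
Ready: 1 and 7. 1 is listed earlier → 1.
Next only 7 has its prerequisites met → 7.
2 and 4 are both available; 2 is listed earlier → 2.
4 is the only step now ready → 4.
3 needed 4, 5, 6, 7 and 9, now all done → 3.

5, 6, 8, 9, 1, 7, 2, 4, 3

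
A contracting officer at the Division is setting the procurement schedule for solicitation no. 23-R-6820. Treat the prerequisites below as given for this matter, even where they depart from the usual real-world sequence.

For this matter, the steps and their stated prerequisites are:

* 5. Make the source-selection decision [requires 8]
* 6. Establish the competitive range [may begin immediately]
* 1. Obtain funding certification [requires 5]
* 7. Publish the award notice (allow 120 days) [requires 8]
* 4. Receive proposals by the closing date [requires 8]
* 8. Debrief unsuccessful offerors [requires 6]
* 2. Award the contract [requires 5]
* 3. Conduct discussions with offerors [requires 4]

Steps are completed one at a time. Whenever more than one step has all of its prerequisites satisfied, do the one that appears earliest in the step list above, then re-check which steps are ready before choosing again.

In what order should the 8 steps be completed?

6, 8, 5, 1, 7, 4, 2, 3

6 is the only step with nothing outstanding, so it goes first.
8 is the only step now ready → 8.
Now 5, 7 and 4 have their prerequisites met. 5 is listed earlier, so 5 next.
1 and 2 now also ready, so the ready set is {1, 7, 4, 2}; 1 is listed earlier → 1.
7, 4 and 2 are all available; 7 is listed earlier → 7.
4 and 2 are both available; 4 is listed earlier → 4.
3 now also ready, so the ready set is {2, 3}; 2 is listed earlier → 2.
Next only 3 has its prerequisites met → 3.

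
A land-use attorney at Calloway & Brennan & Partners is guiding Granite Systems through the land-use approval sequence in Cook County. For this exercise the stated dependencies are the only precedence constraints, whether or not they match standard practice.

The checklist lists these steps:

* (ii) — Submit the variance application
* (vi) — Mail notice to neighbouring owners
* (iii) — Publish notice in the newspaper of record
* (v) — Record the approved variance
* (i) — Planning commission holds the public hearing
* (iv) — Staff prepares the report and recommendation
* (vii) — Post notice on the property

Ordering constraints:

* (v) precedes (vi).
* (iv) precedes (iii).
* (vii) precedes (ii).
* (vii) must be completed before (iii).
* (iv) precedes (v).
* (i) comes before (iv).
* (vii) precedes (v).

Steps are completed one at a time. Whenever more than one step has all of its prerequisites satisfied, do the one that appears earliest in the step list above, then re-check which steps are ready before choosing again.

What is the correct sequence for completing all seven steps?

(i) and (vii) have no prerequisites; (i) is listed earlier, so (i) is first.
Now (iv) and (vii) have their prerequisites met. (iv) is listed earlier, so (iv) next.
Next only (vii) has its prerequisites met → (vii).
(ii), (iii) and (v) are all available; (ii) is listed earlier → (ii).
(iii) and (v) are both available; (iii) is listed earlier → (iii).
(v) is the only step now ready → (v).
(vi) needed (v), now all done → (vi).

(i) → (iv) → (vii) → (ii) → (iii) → (v) → (vi)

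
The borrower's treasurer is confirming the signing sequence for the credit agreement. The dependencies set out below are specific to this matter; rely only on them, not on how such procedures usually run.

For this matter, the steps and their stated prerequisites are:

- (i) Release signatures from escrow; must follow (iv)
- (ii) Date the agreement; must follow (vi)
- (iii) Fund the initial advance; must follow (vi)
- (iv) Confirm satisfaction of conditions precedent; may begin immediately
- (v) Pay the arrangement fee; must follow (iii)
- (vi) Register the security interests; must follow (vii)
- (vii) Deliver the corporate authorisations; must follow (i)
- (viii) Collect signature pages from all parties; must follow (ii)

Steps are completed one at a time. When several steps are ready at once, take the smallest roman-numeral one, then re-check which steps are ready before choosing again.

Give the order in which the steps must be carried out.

Only (iv) has no prerequisites, so it is first.
(i) is the only step now ready → (i).
That leaves (vii) as the only ready step → (vii).
(vi) is the only step now ready → (vi).
Ready: (ii) and (iii). (ii) has the earlier label → (ii).
(viii) now also ready, so the ready set is {(iii), (viii)}; (iii) has the earlier label → (iii).
(v) now also ready, so the ready set is {(v), (viii)}; (v) has the earlier label → (v).
(viii) is the only step now ready → (viii).

(iv) (i) (vii) (vi) (ii) (iii) (v) (viii)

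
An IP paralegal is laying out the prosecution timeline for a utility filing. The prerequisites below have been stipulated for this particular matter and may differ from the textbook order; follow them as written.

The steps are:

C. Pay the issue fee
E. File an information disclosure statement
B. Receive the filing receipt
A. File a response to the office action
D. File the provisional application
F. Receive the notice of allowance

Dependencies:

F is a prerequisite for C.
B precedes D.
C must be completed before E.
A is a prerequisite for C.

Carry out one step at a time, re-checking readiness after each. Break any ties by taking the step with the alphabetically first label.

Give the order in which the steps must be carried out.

A, B, D, F, C, E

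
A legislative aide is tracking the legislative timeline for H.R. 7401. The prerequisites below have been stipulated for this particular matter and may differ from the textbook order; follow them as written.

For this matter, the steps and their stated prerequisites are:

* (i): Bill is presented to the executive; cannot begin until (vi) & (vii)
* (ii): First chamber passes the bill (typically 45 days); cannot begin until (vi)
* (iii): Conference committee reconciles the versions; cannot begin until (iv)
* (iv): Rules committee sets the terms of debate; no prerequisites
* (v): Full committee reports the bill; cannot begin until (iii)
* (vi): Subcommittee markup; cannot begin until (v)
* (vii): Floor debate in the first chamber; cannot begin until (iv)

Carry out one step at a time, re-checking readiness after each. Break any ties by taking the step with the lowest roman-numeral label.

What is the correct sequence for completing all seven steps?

(iv) → (iii) → (v) → (vi) → (ii) → (vii) → (i)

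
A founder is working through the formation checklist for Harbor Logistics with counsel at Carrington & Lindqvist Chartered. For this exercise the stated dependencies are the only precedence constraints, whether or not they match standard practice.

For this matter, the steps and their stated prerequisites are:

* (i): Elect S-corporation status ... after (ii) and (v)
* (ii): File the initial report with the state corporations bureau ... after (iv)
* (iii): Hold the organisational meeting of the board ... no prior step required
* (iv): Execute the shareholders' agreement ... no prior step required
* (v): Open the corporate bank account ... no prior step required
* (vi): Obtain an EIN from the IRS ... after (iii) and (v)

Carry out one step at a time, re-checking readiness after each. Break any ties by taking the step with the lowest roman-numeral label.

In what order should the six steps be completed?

Nothing is required for (iii), (iv) and (v). (iii) has the earlier label → (iii) first.
Ready: (iv) and (v). (iv) has the earlier label → (iv).
(ii) and (v) are both available; (ii) has the earlier label → (ii).
Next only (v) has its prerequisites met → (v).
Now (i) and (vi) have their prerequisites met. (i) has the earlier label, so (i) next.
(vi) is the only step now ready → (vi).

(iii), (iv), (ii), (v), (i), (vi)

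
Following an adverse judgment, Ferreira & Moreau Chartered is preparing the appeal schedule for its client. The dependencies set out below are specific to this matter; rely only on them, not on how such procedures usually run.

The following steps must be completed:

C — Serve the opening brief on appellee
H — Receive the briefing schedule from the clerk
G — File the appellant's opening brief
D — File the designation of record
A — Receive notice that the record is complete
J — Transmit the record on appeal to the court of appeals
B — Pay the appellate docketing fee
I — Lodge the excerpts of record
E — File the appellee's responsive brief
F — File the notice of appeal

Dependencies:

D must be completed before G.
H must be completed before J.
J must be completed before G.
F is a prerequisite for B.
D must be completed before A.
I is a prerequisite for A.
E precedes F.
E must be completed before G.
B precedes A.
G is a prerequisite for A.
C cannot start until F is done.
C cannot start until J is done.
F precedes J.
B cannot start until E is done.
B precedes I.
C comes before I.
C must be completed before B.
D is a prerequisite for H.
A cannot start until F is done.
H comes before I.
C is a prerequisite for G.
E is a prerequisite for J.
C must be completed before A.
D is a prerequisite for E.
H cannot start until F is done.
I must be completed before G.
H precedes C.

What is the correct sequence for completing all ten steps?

D, E, F, H, J, C, B, I, G, A

D has no prerequisites → D first.
E needed D, now all done → E.
F is the only step now ready → F.
Next only H has its prerequisites met → H.
Next only J has its prerequisites met → J.
C needed H, J and F, now all done → C.
B needed C, E and F, now all done → B.
I is the only step now ready → I.
G needed C, D, J, I and E, now all done → G.
That leaves A as the only ready step → A.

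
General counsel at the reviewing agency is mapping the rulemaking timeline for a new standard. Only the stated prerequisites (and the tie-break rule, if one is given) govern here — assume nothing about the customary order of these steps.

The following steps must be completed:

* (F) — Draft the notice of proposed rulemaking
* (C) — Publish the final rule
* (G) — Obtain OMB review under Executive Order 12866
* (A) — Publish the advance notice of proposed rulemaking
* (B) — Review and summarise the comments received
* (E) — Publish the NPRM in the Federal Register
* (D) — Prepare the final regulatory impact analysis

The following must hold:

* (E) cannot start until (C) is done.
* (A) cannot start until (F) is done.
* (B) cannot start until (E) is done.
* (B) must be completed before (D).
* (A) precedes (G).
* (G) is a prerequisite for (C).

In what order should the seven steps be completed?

(F), (A), (G), (C), (E), (B), (D)

(F) is the only step with nothing outstanding, so it goes first.
(A) needed (F), now all done → (A).
(G) needed (A), now all done → (G).
(C) needed (G), now all done → (C).
(E) is the only step now ready → (E).
(B) is the only step now ready → (B).
(D) is the only step now ready → (D).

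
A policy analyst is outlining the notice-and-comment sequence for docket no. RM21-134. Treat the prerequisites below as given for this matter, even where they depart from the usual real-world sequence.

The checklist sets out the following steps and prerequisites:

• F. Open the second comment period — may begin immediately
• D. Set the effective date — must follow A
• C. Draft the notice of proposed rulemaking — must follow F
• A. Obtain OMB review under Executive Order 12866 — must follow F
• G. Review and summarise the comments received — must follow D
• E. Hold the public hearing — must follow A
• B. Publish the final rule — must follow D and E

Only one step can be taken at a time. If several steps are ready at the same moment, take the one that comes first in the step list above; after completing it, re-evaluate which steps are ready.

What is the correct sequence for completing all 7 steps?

F C A D G E B

F is the only step with nothing outstanding, so it goes first.
Now C and A have their prerequisites met. C is listed earlier, so C next.
Next only A has its prerequisites met → A.
D and E are both available; D is listed earlier → D.
G now also ready, so the ready set is {G, E}; G is listed earlier → G.
That leaves E as the only ready step → E.
B needed D and E, now all done → B.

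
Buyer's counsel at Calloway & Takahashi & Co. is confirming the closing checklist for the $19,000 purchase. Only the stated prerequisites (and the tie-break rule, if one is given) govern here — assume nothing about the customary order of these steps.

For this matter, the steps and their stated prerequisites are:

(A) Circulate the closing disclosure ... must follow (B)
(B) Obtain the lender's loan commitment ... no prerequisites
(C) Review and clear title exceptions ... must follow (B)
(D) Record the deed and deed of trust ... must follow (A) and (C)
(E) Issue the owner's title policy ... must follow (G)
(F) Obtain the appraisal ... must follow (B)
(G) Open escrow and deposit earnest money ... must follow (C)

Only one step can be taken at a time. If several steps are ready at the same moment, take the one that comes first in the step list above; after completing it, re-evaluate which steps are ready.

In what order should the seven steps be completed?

(B) has no prerequisites → (B) first.
Ready: (A), (C) and (F). (A) is listed earlier → (A).
Now (C) and (F) have their prerequisites met. (C) is listed earlier, so (C) next.
Now (D), (F) and (G) have their prerequisites met. (D) is listed earlier, so (D) next.
Ready: (F) and (G). (F) is listed earlier → (F).
That leaves (G) as the only ready step → (G).
(E) needed (G), now all done → (E).

(B) (A) (C) (D) (F) (G) (E)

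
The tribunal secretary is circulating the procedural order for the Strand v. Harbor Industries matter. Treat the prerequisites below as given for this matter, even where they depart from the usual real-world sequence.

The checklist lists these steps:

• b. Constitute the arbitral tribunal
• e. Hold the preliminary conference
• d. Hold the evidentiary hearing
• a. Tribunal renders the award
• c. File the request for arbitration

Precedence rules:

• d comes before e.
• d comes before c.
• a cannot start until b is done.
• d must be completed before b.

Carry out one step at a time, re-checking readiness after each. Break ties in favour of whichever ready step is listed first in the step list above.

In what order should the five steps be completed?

d is the only step with nothing outstanding, so it goes first.
Now b, e and c have their prerequisites met. b is listed earlier, so b next.
a now also ready, so the ready set is {e, a, c}; e is listed earlier → e.
a and c are both available; a is listed earlier → a.
c needed d, now all done → c.

d, b, e, a, c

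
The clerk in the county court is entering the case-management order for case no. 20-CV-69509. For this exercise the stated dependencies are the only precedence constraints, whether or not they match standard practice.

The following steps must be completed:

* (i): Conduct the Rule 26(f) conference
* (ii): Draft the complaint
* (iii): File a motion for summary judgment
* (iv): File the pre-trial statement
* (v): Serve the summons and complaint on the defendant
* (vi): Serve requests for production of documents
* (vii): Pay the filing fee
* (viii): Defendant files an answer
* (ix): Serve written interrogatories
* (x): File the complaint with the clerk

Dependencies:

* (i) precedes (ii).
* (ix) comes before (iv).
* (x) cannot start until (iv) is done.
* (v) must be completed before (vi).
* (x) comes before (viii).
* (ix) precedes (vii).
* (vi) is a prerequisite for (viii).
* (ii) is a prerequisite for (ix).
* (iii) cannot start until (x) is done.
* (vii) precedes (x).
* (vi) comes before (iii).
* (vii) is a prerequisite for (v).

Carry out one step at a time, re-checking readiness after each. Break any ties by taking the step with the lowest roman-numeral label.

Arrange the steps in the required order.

(i) is the only step with nothing outstanding, so it goes first.
(ii) needed (i), now all done → (ii).
(ix) is the only step now ready → (ix).
Ready: (iv) and (vii). (iv) has the earlier label → (iv).
(vii) needed (ix), now all done → (vii).
Ready: (v) and (x). (v) has the earlier label → (v).
Ready: (vi) and (x). (vi) has the earlier label → (vi).
Next only (x) has its prerequisites met → (x).
Ready: (iii) and (viii). (iii) has the earlier label → (iii).
(viii) needed (vi) and (x), now all done → (viii).

(i), (ii), (ix), (iv), (vii), (v), (vi), (x), (iii), (viii)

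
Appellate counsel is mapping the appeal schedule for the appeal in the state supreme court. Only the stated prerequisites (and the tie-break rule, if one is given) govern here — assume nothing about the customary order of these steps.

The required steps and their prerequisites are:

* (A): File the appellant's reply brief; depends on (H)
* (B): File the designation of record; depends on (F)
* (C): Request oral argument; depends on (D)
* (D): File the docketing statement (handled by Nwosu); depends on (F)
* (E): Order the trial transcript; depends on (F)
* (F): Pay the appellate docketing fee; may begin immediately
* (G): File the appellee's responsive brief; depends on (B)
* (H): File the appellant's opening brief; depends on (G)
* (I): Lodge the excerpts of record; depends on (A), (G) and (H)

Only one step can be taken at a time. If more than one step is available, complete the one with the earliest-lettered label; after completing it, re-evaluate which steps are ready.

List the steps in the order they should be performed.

(F) is the only step with nothing outstanding, so it goes first.
(B), (D) and (E) are all available; (B) has the earlier label → (B).
(G) now also ready, so the ready set is {(D), (E), (G)}; (D) has the earlier label → (D).
(C), (E) and (G) are all available; (C) has the earlier label → (C).
(E) and (G) are both available; (E) has the earlier label → (E).
(G) needed (B), now all done → (G).
(H) needed (G), now all done → (H).
(A) needed (H), now all done → (A).
That leaves (I) as the only ready step → (I).

(F), (B), (D), (C), (E), (G), (H), (A), (I)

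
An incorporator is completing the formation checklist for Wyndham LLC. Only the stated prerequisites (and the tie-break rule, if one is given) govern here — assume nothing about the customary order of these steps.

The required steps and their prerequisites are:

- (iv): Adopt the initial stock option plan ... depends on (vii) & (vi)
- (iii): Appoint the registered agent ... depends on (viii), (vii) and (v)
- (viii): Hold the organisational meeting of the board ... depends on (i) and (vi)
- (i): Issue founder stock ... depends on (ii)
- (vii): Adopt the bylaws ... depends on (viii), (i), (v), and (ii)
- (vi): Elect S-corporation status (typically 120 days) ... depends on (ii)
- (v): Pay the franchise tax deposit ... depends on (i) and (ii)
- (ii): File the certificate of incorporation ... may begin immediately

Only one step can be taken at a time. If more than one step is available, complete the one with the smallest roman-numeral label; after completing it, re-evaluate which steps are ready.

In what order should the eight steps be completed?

(ii) → (i) → (v) → (vi) → (viii) → (vii) → (iii) → (iv)

(ii) is the only step with nothing outstanding, so it goes first.
Ready: (i) and (vi). (i) has the earlier label → (i).
(v) and (vi) are both available; (v) has the earlier label → (v).
(vi) is the only step now ready → (vi).
(viii) is the only step now ready → (viii).
Next only (vii) has its prerequisites met → (vii).
Ready: (iii) and (iv). (iii) has the earlier label → (iii).
(iv) is the only step now ready → (iv).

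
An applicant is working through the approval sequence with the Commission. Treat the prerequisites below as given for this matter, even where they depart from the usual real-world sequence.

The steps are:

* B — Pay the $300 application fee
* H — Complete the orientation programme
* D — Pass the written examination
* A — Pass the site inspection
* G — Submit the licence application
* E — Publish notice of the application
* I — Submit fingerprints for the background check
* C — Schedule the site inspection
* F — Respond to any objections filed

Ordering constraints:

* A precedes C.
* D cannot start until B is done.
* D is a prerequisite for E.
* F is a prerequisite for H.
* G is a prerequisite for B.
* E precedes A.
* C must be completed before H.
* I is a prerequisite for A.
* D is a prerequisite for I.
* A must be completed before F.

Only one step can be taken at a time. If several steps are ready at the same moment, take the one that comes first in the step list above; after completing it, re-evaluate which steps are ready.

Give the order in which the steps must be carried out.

G has no prerequisites → G first.
B needed G, now all done → B.
Next only D has its prerequisites met → D.
Now E and I have their prerequisites met. E is listed earlier, so E next.
I needed D, now all done → I.
A needed E and I, now all done → A.
Ready: C and F. C is listed earlier → C.
F needed A, now all done → F.
H needed C and F, now all done → H.

G B D E I A C F H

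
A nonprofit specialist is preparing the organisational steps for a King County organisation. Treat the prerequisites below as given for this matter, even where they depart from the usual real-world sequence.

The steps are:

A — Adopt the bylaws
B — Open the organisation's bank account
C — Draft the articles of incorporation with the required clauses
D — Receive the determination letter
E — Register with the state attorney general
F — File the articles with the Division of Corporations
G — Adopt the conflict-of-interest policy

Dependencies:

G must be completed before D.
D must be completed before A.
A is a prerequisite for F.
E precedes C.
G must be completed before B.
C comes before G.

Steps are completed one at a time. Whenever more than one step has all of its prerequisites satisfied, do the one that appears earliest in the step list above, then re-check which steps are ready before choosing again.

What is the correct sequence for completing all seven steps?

E, C, G, B, D, A, F

Only E has no prerequisites, so it is first.
C needed E, now all done → C.
Next only G has its prerequisites met → G.
B and D are both available; B is listed earlier → B.
D is the only step now ready → D.
That leaves A as the only ready step → A.
F needed A, now all done → F.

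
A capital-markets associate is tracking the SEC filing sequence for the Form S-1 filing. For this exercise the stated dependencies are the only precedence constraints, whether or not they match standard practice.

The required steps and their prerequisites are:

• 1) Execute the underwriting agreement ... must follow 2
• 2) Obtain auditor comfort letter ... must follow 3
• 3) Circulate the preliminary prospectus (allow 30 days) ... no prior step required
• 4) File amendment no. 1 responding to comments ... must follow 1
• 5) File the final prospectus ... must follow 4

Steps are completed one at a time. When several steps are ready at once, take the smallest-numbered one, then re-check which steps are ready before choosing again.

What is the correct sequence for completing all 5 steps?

3 has no prerequisites → 3 first.
2 needed 3, now all done → 2.
1 is the only step now ready → 1.
4 is the only step now ready → 4.
5 needed 4, now all done → 5.

3, 2, 1, 4, 5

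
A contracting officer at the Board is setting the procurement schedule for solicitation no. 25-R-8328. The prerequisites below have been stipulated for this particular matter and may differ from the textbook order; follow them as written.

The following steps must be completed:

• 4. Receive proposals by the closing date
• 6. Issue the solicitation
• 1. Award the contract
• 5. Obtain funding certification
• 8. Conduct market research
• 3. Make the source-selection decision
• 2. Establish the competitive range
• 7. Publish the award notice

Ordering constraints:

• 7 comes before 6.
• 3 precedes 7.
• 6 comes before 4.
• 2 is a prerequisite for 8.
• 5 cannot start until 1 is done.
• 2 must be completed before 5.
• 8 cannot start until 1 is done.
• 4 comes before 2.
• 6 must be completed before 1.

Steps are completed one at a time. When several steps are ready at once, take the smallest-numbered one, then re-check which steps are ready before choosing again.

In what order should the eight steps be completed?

3, 7, 6, 1, 4, 2, 5, 8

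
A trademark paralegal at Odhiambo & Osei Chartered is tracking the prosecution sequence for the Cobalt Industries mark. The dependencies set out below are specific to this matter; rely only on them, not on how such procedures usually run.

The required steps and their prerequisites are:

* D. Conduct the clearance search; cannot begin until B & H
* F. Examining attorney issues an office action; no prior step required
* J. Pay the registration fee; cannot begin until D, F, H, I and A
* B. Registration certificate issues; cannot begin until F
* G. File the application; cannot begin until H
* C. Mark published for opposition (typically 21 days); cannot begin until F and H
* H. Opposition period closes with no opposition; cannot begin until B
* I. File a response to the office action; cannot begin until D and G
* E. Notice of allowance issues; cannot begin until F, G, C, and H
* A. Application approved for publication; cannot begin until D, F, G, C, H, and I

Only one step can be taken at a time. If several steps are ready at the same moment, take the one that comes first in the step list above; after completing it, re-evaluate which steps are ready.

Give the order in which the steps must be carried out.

Only F has no prerequisites, so it is first.
Next only B has its prerequisites met → B.
That leaves H as the only ready step → H.
Ready: D, G and C. D is listed earlier → D.
Ready: G and C. G is listed earlier → G.
Now C and I have their prerequisites met. C is listed earlier, so C next.
E now also ready, so the ready set is {I, E}; I is listed earlier → I.
Now E and A have their prerequisites met. E is listed earlier, so E next.
That leaves A as the only ready step → A.
J needed D, F, H, I and A, now all done → J.

F, B, H, D, G, C, I, E, A, J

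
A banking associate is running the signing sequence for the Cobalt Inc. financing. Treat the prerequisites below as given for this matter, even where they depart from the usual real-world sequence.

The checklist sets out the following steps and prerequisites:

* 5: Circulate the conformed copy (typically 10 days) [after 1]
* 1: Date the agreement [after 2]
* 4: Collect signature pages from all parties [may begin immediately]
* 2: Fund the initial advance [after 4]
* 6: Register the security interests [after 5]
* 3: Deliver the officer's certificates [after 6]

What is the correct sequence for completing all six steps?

4, 2, 1, 5, 6, 3

Only 4 has no prerequisites, so it is first.
2 needed 4, now all done → 2.
That leaves 1 as the only ready step → 1.
5 needed 1, now all done → 5.
6 is the only step now ready → 6.
3 needed 6, now all done → 3.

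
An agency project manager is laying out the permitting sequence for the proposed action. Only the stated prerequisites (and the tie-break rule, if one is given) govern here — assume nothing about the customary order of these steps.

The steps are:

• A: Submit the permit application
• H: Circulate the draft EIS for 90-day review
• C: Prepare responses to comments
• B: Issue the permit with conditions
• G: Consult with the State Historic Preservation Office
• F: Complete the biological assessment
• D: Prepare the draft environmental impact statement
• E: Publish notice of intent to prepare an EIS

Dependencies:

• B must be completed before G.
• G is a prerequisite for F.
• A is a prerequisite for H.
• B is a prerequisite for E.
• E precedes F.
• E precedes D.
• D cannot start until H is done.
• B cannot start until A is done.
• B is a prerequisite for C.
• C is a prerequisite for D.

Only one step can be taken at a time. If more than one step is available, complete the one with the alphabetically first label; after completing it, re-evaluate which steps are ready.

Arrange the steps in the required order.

A, B, C, E, G, F, H, D

Only A has no prerequisites, so it is first.
Ready: B and H. B has the earlier label → B.
C, E and G now also ready, so the ready set is {C, E, G, H}; C has the earlier label → C.
E, G and H are all available; E has the earlier label → E.
Ready: G and H. G has the earlier label → G.
Ready: F and H. F has the earlier label → F.
Next only H has its prerequisites met → H.
That leaves D as the only ready step → D.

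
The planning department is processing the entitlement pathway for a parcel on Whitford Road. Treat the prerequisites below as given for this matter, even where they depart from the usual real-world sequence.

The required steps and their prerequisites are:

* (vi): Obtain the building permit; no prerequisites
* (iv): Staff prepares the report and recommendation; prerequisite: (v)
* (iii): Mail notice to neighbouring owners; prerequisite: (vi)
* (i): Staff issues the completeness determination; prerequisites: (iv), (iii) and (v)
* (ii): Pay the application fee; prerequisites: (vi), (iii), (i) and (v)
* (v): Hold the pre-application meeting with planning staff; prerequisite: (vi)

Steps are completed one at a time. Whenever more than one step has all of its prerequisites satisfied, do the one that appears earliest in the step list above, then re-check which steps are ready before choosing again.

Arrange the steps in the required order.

(vi), (iii), (v), (iv), (i), (ii)

(vi) has no prerequisites → (vi) first.
Now (iii) and (v) have their prerequisites met. (iii) is listed earlier, so (iii) next.
Next only (v) has its prerequisites met → (v).
(iv) needed (v), now all done → (iv).
That leaves (i) as the only ready step → (i).
That leaves (ii) as the only ready step → (ii).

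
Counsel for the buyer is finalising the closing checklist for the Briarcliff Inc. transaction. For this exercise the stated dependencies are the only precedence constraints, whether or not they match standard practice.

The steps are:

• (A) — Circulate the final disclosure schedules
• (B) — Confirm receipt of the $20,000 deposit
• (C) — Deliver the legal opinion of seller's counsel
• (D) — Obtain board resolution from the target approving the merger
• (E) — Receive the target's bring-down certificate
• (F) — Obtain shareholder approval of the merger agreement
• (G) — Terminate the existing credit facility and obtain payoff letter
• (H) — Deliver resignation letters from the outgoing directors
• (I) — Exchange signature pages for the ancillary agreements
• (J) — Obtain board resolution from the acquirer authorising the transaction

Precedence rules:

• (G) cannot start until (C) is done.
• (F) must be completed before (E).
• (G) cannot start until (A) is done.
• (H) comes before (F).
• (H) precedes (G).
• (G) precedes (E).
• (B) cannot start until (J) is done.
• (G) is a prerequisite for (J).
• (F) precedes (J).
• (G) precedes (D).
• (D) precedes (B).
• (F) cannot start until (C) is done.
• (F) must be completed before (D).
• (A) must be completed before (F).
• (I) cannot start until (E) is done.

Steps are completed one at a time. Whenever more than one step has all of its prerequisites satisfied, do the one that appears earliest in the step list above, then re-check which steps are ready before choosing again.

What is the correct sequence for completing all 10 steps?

Nothing is required for (A), (C) and (H). (A) is listed earlier → (A) first.
Ready: (C) and (H). (C) is listed earlier → (C).
(H) is the only step now ready → (H).
Ready: (F) and (G). (F) is listed earlier → (F).
That leaves (G) as the only ready step → (G).
Ready: (D), (E) and (J). (D) is listed earlier → (D).
Now (E) and (J) have their prerequisites met. (E) is listed earlier, so (E) next.
(I) and (J) are both available; (I) is listed earlier → (I).
(J) needed (F) and (G), now all done → (J).
(B) needed (D) and (J), now all done → (B).

(A), (C), (H), (F), (G), (D), (E), (I), (J), (B)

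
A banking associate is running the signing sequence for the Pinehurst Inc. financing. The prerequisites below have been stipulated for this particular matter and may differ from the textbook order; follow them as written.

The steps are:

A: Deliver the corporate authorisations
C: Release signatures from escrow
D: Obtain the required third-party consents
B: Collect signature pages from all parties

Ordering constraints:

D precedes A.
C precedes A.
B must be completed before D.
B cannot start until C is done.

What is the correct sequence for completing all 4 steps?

C → B → D → A

C is the only step with nothing outstanding, so it goes first.
Next only B has its prerequisites met → B.
D needed B, now all done → D.
That leaves A as the only ready step → A.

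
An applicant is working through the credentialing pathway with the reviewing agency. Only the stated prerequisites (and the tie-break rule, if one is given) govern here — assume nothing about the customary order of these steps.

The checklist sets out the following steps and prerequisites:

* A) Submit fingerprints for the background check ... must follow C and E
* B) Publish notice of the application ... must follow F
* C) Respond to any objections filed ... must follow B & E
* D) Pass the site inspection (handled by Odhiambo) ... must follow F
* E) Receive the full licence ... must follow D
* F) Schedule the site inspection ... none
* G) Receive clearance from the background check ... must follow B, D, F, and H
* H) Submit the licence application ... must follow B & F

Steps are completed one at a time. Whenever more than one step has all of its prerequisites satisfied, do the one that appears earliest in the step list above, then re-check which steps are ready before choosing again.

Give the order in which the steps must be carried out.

F → B → D → E → C → A → H → G

F has no prerequisites → F first.
B and D are both available; B is listed earlier → B.
H now also ready, so the ready set is {D, H}; D is listed earlier → D.
E now also ready, so the ready set is {E, H}; E is listed earlier → E.
C and H are both available; C is listed earlier → C.
A now also ready, so the ready set is {A, H}; A is listed earlier → A.
Next only H has its prerequisites met → H.
G needed B, D, F and H, now all done → G.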